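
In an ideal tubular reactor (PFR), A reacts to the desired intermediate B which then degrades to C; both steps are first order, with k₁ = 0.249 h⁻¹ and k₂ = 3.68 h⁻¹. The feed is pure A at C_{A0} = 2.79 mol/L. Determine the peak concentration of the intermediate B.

0.155 mol/L

Evaluating C_B at τ_opt = ln(k₂/k₁)/(k₂−k₁) gives C_{B,max}/C_{A0} = (k₁/k₂)^[k₂/(k₂−k₁)].
= (0.249/3.68)^(3.68/(3.68−0.249)) = (0.06766)^(1.073) = 0.05565.
C_{B,max} = 0.05565×2.79 = 0.155 mol/L.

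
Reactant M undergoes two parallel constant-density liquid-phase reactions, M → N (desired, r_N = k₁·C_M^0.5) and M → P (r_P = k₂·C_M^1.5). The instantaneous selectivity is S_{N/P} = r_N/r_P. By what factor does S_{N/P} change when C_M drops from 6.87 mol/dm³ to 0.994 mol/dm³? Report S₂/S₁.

S_{N/P} = (k₁/k₂)·C_M⁻¹, so S₂/S₁ = (C_{M,2}/C_{M,1})⁻¹.
= 6.87/0.994 = 6.91.
Selectivity toward N rises as C_M falls — low-concentration operation is favoured.

6.91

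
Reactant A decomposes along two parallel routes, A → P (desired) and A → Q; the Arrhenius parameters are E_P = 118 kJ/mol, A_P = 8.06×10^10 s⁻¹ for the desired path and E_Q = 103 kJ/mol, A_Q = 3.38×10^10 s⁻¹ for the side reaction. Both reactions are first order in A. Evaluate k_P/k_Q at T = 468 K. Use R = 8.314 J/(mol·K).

0.0505

Since both paths have the same order in A, the concentration cancels and S_{P/Q} = k_P/k_Q = (A_P/A_Q)·exp[(E_Q−E_P)/(RT)].
(E_Q−E_P)/(RT) = (103−118)×10³/(8.314×468) = -15000/3891 = -3.855.
k_P/k_Q = (8.06×10^10/3.38×10^10)·exp(-3.855) = 2.385 × 0.02117 = 0.0505.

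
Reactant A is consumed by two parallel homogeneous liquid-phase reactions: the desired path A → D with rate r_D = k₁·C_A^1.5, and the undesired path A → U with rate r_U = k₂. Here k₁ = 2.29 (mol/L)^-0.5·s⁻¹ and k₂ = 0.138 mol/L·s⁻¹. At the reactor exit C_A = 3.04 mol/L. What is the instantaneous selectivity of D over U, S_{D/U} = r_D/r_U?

S_{D/U} = r_D/r_U = (k₁·C_A^1.5)/(k₂) = (k₁/k₂)·C_A^1.5.
= (2.29×3.040^1.5) / (0.138) = 12.14/0.1380 = 88.0.

88.0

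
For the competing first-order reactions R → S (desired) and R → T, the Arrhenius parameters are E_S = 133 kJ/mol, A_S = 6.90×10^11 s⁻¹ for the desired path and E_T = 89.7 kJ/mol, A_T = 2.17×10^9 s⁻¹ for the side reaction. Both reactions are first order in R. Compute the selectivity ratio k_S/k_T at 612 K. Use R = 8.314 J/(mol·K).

0.0641

Since both paths have the same order in R, the concentration cancels and S_{S/T} = k_S/k_T = (A_S/A_T)·exp[(E_T−E_S)/(RT)].
(E_T−E_S)/(RT) = (89.7−133)×10³/(8.314×612) = -43300/5088 = -8.510.
k_S/k_T = (6.90×10^11/2.17×10^9)·exp(-8.510) = 318.0 × 2.015×10^-4 = 0.0641.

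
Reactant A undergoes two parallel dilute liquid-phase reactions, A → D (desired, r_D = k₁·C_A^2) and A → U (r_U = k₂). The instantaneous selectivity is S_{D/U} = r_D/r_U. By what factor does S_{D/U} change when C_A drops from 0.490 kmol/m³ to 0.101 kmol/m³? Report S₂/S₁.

S_{D/U} = (k₁/k₂)·C_A^2, so S₂/S₁ = (C_{A,2}/C_{A,1})^2.
= (0.101/0.490)^2 = (0.2061)^2 = 0.0425.

0.0425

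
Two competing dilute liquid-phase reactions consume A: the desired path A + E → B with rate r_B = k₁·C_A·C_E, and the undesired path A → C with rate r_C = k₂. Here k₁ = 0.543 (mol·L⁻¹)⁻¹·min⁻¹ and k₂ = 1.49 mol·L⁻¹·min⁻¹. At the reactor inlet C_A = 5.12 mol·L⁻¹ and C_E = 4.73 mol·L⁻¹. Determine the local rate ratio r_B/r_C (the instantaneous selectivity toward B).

8.83

S_{B/C} = r_B/r_C = (k₁·C_A·C_E)/(k₂) = (k₁/k₂)·C_A·C_E.
= (0.543×5.120×4.730) / (1.49) = 13.15/1.490 = 8.83.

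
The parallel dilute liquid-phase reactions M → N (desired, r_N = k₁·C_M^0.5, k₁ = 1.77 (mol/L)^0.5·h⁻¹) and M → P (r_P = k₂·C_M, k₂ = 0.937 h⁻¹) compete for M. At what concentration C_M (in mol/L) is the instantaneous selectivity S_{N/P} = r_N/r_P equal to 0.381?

24.6 mol/L

S_{N/P} = (k₁/k₂)·C_M^-0.5 ⇒ C_M = (S·k₂/k₁)^(-2).
= (0.381×0.937/1.77)^(-2) = (0.2017)^(-2) = 24.6 mol/L.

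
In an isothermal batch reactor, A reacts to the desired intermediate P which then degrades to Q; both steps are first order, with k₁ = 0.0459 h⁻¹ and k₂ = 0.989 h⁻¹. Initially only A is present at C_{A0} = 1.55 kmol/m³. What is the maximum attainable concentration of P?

For a first-order series the maximum intermediate yield is C_{P,max}/C_{A0} = (k₁/k₂)^[k₂/(k₂−k₁)].
= (0.0459/0.989)^(0.989/(0.989−0.0459)) = (0.04641)^(1.049) = 0.03997.
C_{P,max} = 0.03997×1.55 = 0.0620 kmol/m³.

0.0620 kmol/m³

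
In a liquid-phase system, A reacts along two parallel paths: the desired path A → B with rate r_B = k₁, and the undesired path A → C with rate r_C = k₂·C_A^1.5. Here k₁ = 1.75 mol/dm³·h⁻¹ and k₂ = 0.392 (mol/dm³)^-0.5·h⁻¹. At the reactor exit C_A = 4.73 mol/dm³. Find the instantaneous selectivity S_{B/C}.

0.434

S_{B/C} = r_B/r_C = (k₁)/(k₂·C_A^1.5) = (k₁/k₂)·C_A^-1.5.
= (1.75) / (0.392×4.730^1.5) = 1.750/4.033 = 0.434.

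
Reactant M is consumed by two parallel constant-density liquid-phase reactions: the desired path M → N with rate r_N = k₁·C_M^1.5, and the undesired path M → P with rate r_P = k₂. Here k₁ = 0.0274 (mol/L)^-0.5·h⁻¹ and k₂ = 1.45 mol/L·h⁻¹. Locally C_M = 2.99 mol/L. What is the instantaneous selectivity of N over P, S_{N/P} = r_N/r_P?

S_{N/P} = r_N/r_P = (k₁·C_M^1.5)/(k₂) = (k₁/k₂)·C_M^1.5.
= (0.0274×2.990^1.5) / (1.45) = 0.1417/1.450 = 0.0977.
Since the desired path is higher order in M, keeping C_M high (PFR or concentrated feed) favours N.

0.0977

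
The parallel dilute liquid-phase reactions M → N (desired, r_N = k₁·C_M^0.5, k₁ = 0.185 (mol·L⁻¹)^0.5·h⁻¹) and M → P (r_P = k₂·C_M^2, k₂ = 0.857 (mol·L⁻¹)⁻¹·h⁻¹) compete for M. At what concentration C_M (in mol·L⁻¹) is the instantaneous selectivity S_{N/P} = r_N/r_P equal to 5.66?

S_{N/P} = (k₁/k₂)·C_M^-1.5 ⇒ C_M = (S·k₂/k₁)^(1/(-1.5)).
= (5.66×0.857/0.185)^(-0.6667) = (26.22)^(-0.6667) = 0.113 mol·L⁻¹.

0.113 mol·L⁻¹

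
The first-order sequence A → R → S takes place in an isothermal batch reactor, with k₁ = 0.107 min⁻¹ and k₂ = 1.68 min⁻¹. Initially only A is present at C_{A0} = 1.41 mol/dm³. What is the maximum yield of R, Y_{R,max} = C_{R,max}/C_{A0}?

0.0528

Evaluating C_R at t_opt = ln(k₂/k₁)/(k₂−k₁) gives C_{R,max}/C_{A0} = (k₁/k₂)^[k₂/(k₂−k₁)].
= (0.107/1.68)^(1.68/(1.68−0.107)) = (0.06369)^(1.068) = 0.05281.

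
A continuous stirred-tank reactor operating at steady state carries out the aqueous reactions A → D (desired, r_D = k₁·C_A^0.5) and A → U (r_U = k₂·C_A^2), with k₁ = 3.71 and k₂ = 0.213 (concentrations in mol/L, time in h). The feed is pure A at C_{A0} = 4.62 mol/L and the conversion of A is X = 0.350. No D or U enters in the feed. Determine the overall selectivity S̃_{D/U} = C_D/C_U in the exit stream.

Exit C_A = C_{A0}(1−X) = 4.62×0.650 = 3.003 mol/L.
A CSTR operates uniformly at the exit composition, giving r_D = 6.429 and r_U = 1.921 (each k·C_A^n at C_A = 3.003).
Overall selectivity = C_D/C_U = r_Dτ/(r_Uτ) = r_D/r_U = 3.35.

3.35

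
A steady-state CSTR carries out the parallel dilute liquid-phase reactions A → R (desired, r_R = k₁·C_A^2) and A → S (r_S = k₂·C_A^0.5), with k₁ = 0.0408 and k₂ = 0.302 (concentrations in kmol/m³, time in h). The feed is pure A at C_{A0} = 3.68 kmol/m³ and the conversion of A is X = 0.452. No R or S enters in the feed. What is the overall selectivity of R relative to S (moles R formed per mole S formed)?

0.387

Exit C_A = C_{A0}(1−X) = 3.68×0.548 = 2.017 kmol/m³.
A CSTR operates uniformly at the exit composition, giving r_R = 0.1659 and r_S = 0.4289 (each k·C_A^n at C_A = 2.017).
Overall selectivity = C_R/C_S = r_Rτ/(r_Sτ) = r_R/r_S = 0.387.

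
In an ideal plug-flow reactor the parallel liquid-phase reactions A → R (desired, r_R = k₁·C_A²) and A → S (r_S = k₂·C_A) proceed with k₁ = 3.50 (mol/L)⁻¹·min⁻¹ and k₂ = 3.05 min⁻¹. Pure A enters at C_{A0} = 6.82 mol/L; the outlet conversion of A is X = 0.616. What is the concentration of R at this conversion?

C_A = C_{A0}(1−X) = 2.619 mol/L.
Along a PFR/batch, dC_S/dC_A = −r_S/(r_R+r_S) = −k₂/(k₂+k₁·C_A).
Integrating from C_{A0} to C_A: C_S = (3.05/3.50)·ln[(3.05+3.50·6.82)/(3.05+3.50·2.62)] = 0.8714·ln(26.92/12.22) = 0.6885 mol/L.
Then C_R = (C_{A0}−C_A) − C_S = 4.201 − 0.6885 = 3.513 mol/L.

3.51 mol/L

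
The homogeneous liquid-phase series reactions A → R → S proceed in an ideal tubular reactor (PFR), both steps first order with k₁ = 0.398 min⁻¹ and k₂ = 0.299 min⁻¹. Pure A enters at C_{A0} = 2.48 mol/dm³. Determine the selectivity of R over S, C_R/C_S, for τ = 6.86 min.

For first-order series with pure A initially, C_R(τ) = k₁C_{A0}/(k₂−k₁)·(e^(−k₁τ) − e^(−k₂τ)).
e^(−k₁τ) = e^(−0.398×6.86) = e^(−2.730) = 0.06520; e^(−k₂τ) = e^(−2.051) = 0.1286.
C_R = 0.398×2.48/(0.299−0.398) × (0.06520−0.1286) = (-9.970)×(-0.06339) = 0.6320 mol/dm³.
C_A = C_{A0}e^(−k₁τ) = 0.1617 mol/dm³, so C_S = C_{A0}−C_A−C_R = 1.686 mol/dm³; C_R/C_S = 0.375.

0.375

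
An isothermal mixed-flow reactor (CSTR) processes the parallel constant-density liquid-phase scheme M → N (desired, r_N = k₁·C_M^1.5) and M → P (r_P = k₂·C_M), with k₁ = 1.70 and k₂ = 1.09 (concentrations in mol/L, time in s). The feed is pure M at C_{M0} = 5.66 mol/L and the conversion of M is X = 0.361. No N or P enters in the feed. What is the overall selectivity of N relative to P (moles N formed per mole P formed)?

Exit C_M = C_{M0}(1−X) = 5.66×0.639 = 3.617 mol/L.
A CSTR operates uniformly at the exit composition, giving r_N = 11.69 and r_P = 3.942 (each k·C_M^n at C_M = 3.617).
Overall selectivity = C_N/C_P = r_Nτ/(r_Pτ) = r_N/r_P = 2.97.

2.97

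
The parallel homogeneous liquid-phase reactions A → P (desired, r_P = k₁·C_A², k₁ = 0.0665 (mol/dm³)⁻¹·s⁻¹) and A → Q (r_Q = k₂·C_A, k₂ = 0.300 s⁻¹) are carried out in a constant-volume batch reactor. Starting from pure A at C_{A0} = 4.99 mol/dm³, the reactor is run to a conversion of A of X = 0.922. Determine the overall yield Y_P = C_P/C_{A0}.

0.323

C_A = C_{A0}(1−X) = 0.3892 mol/dm³.
Along a PFR/batch, dC_Q/dC_A = −r_Q/(r_P+r_Q) = −k₂/(k₂+k₁·C_A).
Integrating from C_{A0} to C_A: C_Q = (0.300/0.0665)·ln[(0.300+0.0665·4.99)/(0.300+0.0665·0.389)] = 4.511·ln(0.6318/0.3259) = 2.987 mol/dm³.
Then C_P = (C_{A0}−C_A) − C_Q = 4.601 − 2.987 = 1.614 mol/dm³.
Y_P = C_P/C_{A0} = 1.614/4.99 = 0.323.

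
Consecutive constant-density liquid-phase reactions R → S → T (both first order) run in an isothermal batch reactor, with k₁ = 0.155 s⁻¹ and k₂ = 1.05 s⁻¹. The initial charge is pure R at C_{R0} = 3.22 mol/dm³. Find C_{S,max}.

0.341 mol/dm³

At the optimum, C_{S,max}/C_{R0} = (k₁/k₂)^[k₂/(k₂−k₁)].
= (0.155/1.05)^(1.05/(1.05−0.155)) = (0.1476)^(1.173) = 0.1060.
C_{S,max} = 0.1060×3.22 = 0.341 mol/dm³.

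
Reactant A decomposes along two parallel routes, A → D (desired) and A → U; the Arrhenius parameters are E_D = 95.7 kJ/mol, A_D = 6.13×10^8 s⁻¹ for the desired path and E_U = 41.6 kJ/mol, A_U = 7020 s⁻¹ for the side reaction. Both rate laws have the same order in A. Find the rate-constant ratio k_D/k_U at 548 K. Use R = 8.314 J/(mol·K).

k_D/k_U = (A_D/A_U)·exp[−(E_D−E_U)/(RT)] = (A_D/A_U)·exp[(E_U−E_D)/(RT)].
(E_U−E_D)/(RT) = (41.6−95.7)×10³/(8.314×548) = -54100/4556 = -11.87.
k_D/k_U = (6.13×10^8/7020)·exp(-11.87) = 87322 × 6.967×10^-6 = 0.608.
Since E_D > E_U, raising the temperature improves selectivity toward D.

0.608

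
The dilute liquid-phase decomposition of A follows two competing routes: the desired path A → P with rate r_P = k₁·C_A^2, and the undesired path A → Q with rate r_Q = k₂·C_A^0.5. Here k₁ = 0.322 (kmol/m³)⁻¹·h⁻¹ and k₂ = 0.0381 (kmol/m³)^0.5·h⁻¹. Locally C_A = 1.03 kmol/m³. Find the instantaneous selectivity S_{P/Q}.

S_{P/Q} = r_P/r_Q = (k₁·C_A^2)/(k₂·C_A^0.5) = (k₁/k₂)·C_A^1.5.
= (0.322×1.030^2) / (0.0381×1.030^0.5) = 0.3416/0.03867 = 8.83.

8.83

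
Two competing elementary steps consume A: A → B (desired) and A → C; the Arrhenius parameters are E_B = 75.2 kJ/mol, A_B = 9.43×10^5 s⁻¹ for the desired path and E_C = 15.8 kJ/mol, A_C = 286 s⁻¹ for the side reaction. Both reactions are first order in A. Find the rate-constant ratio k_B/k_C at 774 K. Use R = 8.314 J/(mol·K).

Since both paths have the same order in A, the concentration cancels and S_{B/C} = k_B/k_C = (A_B/A_C)·exp[(E_C−E_B)/(RT)].
(E_C−E_B)/(RT) = (15.8−75.2)×10³/(8.314×774) = -59400/6435 = -9.231.
k_B/k_C = (9.43×10^5/286)·exp(-9.231) = 3297 × 9.798×10^-5 = 0.323.
Since E_B > E_C, raising the temperature improves selectivity toward B.

0.323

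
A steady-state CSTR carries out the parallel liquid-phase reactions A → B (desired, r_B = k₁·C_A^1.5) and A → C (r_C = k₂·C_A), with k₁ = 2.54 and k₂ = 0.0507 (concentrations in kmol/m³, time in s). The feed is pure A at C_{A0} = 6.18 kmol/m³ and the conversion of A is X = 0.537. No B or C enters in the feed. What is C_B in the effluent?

Exit C_A = C_{A0}(1−X) = 6.18×0.463 = 2.861 kmol/m³.
Rates in a CSTR are evaluated at the outlet concentration: r_B = 2.54×2.861^1.5 = 12.29, r_C = 0.0507×2.861 = 0.1451.
Fraction of consumed A going to B: r_B/(r_B+r_C) = 0.9883.
C_B = 0.9883·C_{A0}·X = 0.9883×6.18×0.537 = 3.28 kmol/m³.

3.28 kmol/m³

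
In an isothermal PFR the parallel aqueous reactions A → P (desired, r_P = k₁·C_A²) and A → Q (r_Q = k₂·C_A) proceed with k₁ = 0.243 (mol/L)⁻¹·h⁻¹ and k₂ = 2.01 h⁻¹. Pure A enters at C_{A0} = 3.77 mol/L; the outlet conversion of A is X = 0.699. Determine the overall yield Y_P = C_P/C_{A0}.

C_A = C_{A0}(1−X) = 1.135 mol/L.
Along a PFR/batch, dC_Q/dC_A = −r_Q/(r_P+r_Q) = −k₂/(k₂+k₁·C_A).
Integrating from C_{A0} to C_A: C_Q = (2.01/0.243)·ln[(2.01+0.243·3.77)/(2.01+0.243·1.13)] = 8.272·ln(2.926/2.286) = 2.043 mol/L.
Then C_P = (C_{A0}−C_A) − C_Q = 2.635 − 2.043 = 0.5923 mol/L.
Y_P = C_P/C_{A0} = 0.5923/3.77 = 0.157.

0.157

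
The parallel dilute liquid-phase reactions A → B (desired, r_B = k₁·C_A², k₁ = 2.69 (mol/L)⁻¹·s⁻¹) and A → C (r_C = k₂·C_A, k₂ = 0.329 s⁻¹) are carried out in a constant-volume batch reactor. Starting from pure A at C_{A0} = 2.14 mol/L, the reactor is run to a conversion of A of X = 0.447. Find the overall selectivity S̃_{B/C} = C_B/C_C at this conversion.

C_A = C_{A0}(1−X) = 1.183 mol/L.
Along a PFR/batch, dC_C/dC_A = −r_C/(r_B+r_C) = −k₂/(k₂+k₁·C_A).
Integrating from C_{A0} to C_A: C_C = (0.329/2.69)·ln[(0.329+2.69·2.14)/(0.329+2.69·1.18)] = 0.1223·ln(6.086/3.512) = 0.06722 mol/L.
Then C_B = (C_{A0}−C_A) − C_C = 0.9566 − 0.06722 = 0.8894 mol/L.
S̃_{B/C} = C_B/C_C = 0.8894/0.06722 = 13.2.

13.2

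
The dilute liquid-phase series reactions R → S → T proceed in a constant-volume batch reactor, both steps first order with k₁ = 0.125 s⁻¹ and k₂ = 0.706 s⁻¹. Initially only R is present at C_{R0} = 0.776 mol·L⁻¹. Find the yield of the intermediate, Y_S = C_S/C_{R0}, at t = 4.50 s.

0.114

Solving the coupled first-order balances gives C_S(t) = [k₁/(k₂−k₁)]·C_{R0}·(e^(−k₁t) − e^(−k₂t)).
e^(−k₁t) = e^(−0.125×4.50) = e^(−0.5625) = 0.5698; e^(−k₂t) = e^(−3.177) = 0.04171.
C_S = 0.125×0.776/(0.706−0.125) × (0.5698−0.04171) = 0.1670×0.5281 = 0.08816 mol·L⁻¹.
Y_S = C_S/C_{R0} = 0.08816/0.776 = 0.114.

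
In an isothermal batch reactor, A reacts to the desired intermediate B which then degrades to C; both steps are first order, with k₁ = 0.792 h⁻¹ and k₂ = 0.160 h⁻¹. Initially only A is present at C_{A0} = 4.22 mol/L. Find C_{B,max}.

At the optimum, C_{B,max}/C_{A0} = (k₁/k₂)^[k₂/(k₂−k₁)].
= (0.792/0.160)^(0.160/(0.160−0.792)) = (4.950)^(-0.2532) = 0.6670.
C_{B,max} = 0.6670×4.22 = 2.81 mol/L.

2.81 mol/L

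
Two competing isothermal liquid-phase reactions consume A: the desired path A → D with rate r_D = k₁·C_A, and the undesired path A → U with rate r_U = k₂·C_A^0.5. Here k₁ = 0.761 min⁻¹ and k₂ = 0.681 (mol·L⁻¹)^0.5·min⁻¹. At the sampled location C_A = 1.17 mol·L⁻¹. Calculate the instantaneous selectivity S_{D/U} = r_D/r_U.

S_{D/U} = r_D/r_U = (k₁·C_A)/(k₂·C_A^0.5) = (k₁/k₂)·C_A^0.5.
= (0.761×1.170) / (0.681×1.170^0.5) = 0.8904/0.7366 = 1.21.

1.21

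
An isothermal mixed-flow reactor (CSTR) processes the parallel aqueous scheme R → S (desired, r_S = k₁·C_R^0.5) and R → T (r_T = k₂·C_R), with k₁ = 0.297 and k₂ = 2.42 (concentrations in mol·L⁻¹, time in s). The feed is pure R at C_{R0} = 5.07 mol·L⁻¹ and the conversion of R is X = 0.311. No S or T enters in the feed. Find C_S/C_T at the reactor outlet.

Exit C_R = C_{R0}(1−X) = 5.07×0.689 = 3.493 mol·L⁻¹.
In a CSTR the entire volume is at exit conditions, so r_S = 0.297×3.493^0.5 = 0.5551 and r_T = 2.42×3.493 = 8.454.
Overall selectivity = C_S/C_T = r_Sτ/(r_Tτ) = r_S/r_T = 0.0657.

0.0657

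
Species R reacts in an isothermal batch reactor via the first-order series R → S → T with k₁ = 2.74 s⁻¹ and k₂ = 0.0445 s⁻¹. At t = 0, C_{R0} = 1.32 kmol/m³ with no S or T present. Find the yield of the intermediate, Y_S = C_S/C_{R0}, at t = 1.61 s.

The intermediate concentration in a first-order A→B→C sequence is C_S = k₁C_{R0}(e^(−k₁t) − e^(−k₂t))/(k₂−k₁).
e^(−k₁t) = e^(−2.74×1.61) = e^(−4.411) = 0.01214; e^(−k₂t) = e^(−0.07165) = 0.9309.
C_S = 2.74×1.32/(0.0445−2.74) × (0.01214−0.9309) = (-1.342)×(-0.9187) = 1.233 kmol/m³.
Y_S = C_S/C_{R0} = 1.233/1.32 = 0.934.

0.934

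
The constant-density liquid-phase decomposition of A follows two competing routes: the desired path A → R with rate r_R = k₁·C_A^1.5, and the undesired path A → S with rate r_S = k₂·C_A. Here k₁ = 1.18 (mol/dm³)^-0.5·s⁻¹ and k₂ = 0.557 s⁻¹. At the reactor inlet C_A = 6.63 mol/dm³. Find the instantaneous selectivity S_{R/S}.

S_{R/S} = r_R/r_S = (k₁·C_A^1.5)/(k₂·C_A) = (k₁/k₂)·C_A^0.5.
= (1.18×6.630^1.5) / (0.557×6.630) = 20.14/3.693 = 5.45.

5.45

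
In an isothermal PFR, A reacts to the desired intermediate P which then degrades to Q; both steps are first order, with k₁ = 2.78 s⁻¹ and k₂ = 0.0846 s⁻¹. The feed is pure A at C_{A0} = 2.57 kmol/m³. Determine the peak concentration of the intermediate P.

2.30 kmol/m³

At the optimum, C_{P,max}/C_{A0} = (k₁/k₂)^[k₂/(k₂−k₁)].
= (2.78/0.0846)^(0.0846/(0.0846−2.78)) = (32.86)^(-0.03139) = 0.8962.
C_{P,max} = 0.8962×2.57 = 2.30 kmol/m³.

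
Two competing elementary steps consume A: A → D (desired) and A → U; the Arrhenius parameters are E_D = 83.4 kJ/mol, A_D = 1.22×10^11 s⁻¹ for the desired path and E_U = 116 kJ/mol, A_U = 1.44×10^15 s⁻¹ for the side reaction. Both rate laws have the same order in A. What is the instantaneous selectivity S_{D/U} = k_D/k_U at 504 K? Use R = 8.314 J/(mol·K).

With equal orders, S_{D/U} = k_D/k_U = (A_D/A_U)·exp[(E_U−E_D)/(RT)].
(E_U−E_D)/(RT) = (116−83.4)×10³/(8.314×504) = 32600/4190 = 7.780.
k_D/k_U = (1.22×10^11/1.44×10^15)·exp(7.780) = 8.472×10^-5 × 2392 = 0.203.
Since E_D < E_U, lowering the temperature improves selectivity toward D.

0.203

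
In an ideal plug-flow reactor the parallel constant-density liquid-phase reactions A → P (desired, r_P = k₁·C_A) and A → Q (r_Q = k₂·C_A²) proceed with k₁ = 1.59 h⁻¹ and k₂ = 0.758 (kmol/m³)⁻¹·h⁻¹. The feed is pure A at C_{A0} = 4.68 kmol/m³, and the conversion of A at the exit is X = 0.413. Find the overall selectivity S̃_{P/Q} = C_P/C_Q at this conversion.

C_A = C_{A0}(1−X) = 2.747 kmol/m³.
Along a PFR/batch, dC_P/dC_A = −r_P/(r_P+r_Q) = −k₁/(k₁+k₂·C_A).
Integrating from C_{A0} to C_A: C_P = (1.59/0.758)·ln[(1.59+0.758·4.68)/(1.59+0.758·2.75)] = 2.098·ln(5.137/3.672) = 0.7042 kmol/m³.
C_Q = (C_{A0}−C_A)−C_P = 1.229 kmol/m³; S̃_{P/Q} = 0.7042/1.229 = 0.573.

0.573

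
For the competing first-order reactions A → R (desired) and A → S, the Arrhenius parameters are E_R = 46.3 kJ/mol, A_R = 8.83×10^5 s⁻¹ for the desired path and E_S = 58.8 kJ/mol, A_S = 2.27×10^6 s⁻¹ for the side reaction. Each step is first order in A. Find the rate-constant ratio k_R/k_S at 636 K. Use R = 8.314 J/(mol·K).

4.14

With equal orders, S_{R/S} = k_R/k_S = (A_R/A_S)·exp[(E_S−E_R)/(RT)].
(E_S−E_R)/(RT) = (58.8−46.3)×10³/(8.314×636) = 12500/5288 = 2.364.
k_R/k_S = (8.83×10^5/2.27×10^6)·exp(2.364) = 0.3890 × 10.63 = 4.14.
Since E_R < E_S, lowering the temperature improves selectivity toward R.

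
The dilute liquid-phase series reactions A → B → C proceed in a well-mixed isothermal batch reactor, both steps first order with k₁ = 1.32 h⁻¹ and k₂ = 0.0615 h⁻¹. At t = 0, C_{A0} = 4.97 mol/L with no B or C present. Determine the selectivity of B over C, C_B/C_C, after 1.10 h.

23.6

For first-order series with pure A initially, C_B(t) = k₁C_{A0}/(k₂−k₁)·(e^(−k₁t) − e^(−k₂t)).
e^(−k₁t) = e^(−1.32×1.10) = e^(−1.452) = 0.2341; e^(−k₂t) = e^(−0.06765) = 0.9346.
C_B = 1.32×4.97/(0.0615−1.32) × (0.2341−0.9346) = (-5.213)×(-0.7005) = 3.652 mol/L.
C_A = C_{A0}e^(−k₁t) = 1.163 mol/L, so C_C = C_{A0}−C_A−C_B = 0.1550 mol/L; C_B/C_C = 23.6.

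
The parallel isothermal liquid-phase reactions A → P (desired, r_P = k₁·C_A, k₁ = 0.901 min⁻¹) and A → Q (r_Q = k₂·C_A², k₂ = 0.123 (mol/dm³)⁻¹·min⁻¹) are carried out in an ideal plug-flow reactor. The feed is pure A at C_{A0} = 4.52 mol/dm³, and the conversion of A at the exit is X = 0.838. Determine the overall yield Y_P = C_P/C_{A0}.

0.624

C_A = C_{A0}(1−X) = 0.7322 mol/dm³.
Along a PFR/batch, dC_P/dC_A = −r_P/(r_P+r_Q) = −k₁/(k₁+k₂·C_A).
Integrating from C_{A0} to C_A: C_P = (0.901/0.123)·ln[(0.901+0.123·4.52)/(0.901+0.123·0.732)] = 7.325·ln(1.457/0.9911) = 2.823 mol/dm³.
Y_P = C_P/C_{A0} = 2.823/4.52 = 0.624.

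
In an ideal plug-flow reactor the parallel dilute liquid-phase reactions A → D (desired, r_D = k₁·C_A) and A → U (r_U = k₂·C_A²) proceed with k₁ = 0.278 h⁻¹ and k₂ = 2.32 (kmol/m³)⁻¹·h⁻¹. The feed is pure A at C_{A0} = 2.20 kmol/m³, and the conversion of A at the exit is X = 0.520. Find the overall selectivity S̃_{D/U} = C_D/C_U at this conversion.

C_A = C_{A0}(1−X) = 1.056 kmol/m³.
Along a PFR/batch, dC_D/dC_A = −r_D/(r_D+r_U) = −k₁/(k₁+k₂·C_A).
Integrating from C_{A0} to C_A: C_D = (0.278/2.32)·ln[(0.278+2.32·2.20)/(0.278+2.32·1.06)] = 0.1198·ln(5.382/2.728) = 0.08143 kmol/m³.
C_U = (C_{A0}−C_A)−C_D = 1.063 kmol/m³; S̃_{D/U} = 0.08143/1.063 = 0.0766.

0.0766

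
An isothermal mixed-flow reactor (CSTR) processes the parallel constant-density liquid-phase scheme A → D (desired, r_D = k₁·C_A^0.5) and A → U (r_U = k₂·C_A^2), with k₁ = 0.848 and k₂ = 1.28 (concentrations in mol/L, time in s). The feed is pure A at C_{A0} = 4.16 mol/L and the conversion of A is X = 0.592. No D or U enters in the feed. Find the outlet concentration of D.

0.568 mol/L

Exit C_A = C_{A0}(1−X) = 4.16×0.408 = 1.697 mol/L.
Rates in a CSTR are evaluated at the outlet concentration: r_D = 0.848×1.697^0.5 = 1.105, r_U = 1.28×1.697^2 = 3.687.
Fraction of consumed A going to D: r_D/(r_D+r_U) = 0.2305.
C_D = 0.2305·C_{A0}·X = 0.2305×4.16×0.592 = 0.568 mol/L.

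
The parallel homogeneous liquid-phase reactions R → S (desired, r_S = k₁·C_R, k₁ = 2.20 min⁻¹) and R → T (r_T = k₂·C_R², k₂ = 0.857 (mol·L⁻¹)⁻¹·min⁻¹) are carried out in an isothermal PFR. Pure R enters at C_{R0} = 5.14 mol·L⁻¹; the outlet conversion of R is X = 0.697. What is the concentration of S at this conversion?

1.60 mol·L⁻¹

C_R = C_{R0}(1−X) = 1.557 mol·L⁻¹.
Along a PFR/batch, dC_S/dC_R = −r_S/(r_S+r_T) = −k₁/(k₁+k₂·C_R).
Integrating from C_{R0} to C_R: C_S = (2.20/0.857)·ln[(2.20+0.857·5.14)/(2.20+0.857·1.56)] = 2.567·ln(6.605/3.535) = 1.605 mol·L⁻¹.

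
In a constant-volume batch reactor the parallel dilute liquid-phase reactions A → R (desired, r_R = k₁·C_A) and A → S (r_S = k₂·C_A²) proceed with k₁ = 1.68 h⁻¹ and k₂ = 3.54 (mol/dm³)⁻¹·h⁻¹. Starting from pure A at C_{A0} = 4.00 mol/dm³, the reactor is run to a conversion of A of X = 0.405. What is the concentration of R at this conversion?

C_A = C_{A0}(1−X) = 2.380 mol/dm³.
Along a PFR/batch, dC_R/dC_A = −r_R/(r_R+r_S) = −k₁/(k₁+k₂·C_A).
Integrating from C_{A0} to C_A: C_R = (1.68/3.54)·ln[(1.68+3.54·4.00)/(1.68+3.54·2.38)] = 0.4746·ln(15.84/10.11) = 0.2133 mol/dm³.

0.213 mol/dm³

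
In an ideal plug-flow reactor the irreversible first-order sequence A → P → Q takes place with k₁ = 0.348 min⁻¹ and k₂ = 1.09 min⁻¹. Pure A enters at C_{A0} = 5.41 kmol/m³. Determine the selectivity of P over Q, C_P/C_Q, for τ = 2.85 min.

0.321

Solving the coupled first-order balances gives C_P(τ) = [k₁/(k₂−k₁)]·C_{A0}·(e^(−k₁τ) − e^(−k₂τ)).
e^(−k₁τ) = e^(−0.348×2.85) = e^(−0.9918) = 0.3709; e^(−k₂τ) = e^(−3.107) = 0.04476.
C_P = 0.348×5.41/(1.09−0.348) × (0.3709−0.04476) = 2.537×0.3262 = 0.8275 kmol/m³.
C_A = C_{A0}e^(−k₁τ) = 2.007 kmol/m³, so C_Q = C_{A0}−C_A−C_P = 2.576 kmol/m³; C_P/C_Q = 0.321.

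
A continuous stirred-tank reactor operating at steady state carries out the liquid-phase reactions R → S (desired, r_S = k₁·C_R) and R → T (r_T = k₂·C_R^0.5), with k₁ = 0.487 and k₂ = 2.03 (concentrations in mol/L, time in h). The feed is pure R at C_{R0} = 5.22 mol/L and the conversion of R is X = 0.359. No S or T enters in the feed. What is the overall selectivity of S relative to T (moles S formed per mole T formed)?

0.439

Exit C_R = C_{R0}(1−X) = 5.22×0.641 = 3.346 mol/L.
In a CSTR the entire volume is at exit conditions, so r_S = 0.487×3.346 = 1.630 and r_T = 2.03×3.346^0.5 = 3.713.
Overall selectivity = C_S/C_T = r_Sτ/(r_Tτ) = r_S/r_T = 0.439.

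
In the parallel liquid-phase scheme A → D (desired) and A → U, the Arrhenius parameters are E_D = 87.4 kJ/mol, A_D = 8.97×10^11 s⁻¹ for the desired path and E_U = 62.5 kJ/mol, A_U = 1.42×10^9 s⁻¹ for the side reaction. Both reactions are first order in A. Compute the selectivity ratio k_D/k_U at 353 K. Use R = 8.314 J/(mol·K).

0.131

k_D/k_U = (A_D/A_U)·exp[−(E_D−E_U)/(RT)] = (A_D/A_U)·exp[(E_U−E_D)/(RT)].
(E_U−E_D)/(RT) = (62.5−87.4)×10³/(8.314×353) = -24900/2935 = -8.484.
k_D/k_U = (8.97×10^11/1.42×10^9)·exp(-8.484) = 631.7 × 2.067×10^-4 = 0.131.
Since E_D > E_U, raising the temperature improves selectivity toward D.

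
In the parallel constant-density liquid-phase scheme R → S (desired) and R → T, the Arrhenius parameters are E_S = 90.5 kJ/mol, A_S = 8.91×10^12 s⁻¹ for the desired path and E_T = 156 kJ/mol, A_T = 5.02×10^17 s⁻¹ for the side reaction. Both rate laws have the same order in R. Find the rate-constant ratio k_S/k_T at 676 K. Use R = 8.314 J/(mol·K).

2.04

Since both paths have the same order in R, the concentration cancels and S_{S/T} = k_S/k_T = (A_S/A_T)·exp[(E_T−E_S)/(RT)].
(E_T−E_S)/(RT) = (156−90.5)×10³/(8.314×676) = 65500/5620 = 11.65.
k_S/k_T = (8.91×10^12/5.02×10^17)·exp(11.65) = 1.775×10^-5 × 1.152×10^5 = 2.04.
Since E_S < E_T, lowering the temperature improves selectivity toward S.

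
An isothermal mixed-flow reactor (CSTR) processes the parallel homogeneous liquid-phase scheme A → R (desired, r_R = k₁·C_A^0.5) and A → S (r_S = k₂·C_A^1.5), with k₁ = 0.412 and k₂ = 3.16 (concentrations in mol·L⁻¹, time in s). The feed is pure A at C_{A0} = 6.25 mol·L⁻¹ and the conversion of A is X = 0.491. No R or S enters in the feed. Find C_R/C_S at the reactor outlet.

0.0410

Exit C_A = C_{A0}(1−X) = 6.25×0.509 = 3.181 mol·L⁻¹.
Rates in a CSTR are evaluated at the outlet concentration: r_R = 0.412×3.181^0.5 = 0.7348, r_S = 3.16×3.181^1.5 = 17.93.
Overall selectivity = C_R/C_S = r_Rτ/(r_Sτ) = r_R/r_S = 0.0410.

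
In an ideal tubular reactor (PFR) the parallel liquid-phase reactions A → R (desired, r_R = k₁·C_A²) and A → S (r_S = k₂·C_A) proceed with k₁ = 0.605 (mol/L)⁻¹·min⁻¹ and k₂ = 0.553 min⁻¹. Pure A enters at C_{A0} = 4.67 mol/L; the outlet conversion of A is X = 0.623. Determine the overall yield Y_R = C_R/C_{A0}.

0.479

C_A = C_{A0}(1−X) = 1.761 mol/L.
Along a PFR/batch, dC_S/dC_A = −r_S/(r_R+r_S) = −k₂/(k₂+k₁·C_A).
Integrating from C_{A0} to C_A: C_S = (0.553/0.605)·ln[(0.553+0.605·4.67)/(0.553+0.605·1.76)] = 0.9140·ln(3.378/1.618) = 0.6728 mol/L.
Then C_R = (C_{A0}−C_A) − C_S = 2.909 − 0.6728 = 2.237 mol/L.
Y_R = C_R/C_{A0} = 2.237/4.67 = 0.479.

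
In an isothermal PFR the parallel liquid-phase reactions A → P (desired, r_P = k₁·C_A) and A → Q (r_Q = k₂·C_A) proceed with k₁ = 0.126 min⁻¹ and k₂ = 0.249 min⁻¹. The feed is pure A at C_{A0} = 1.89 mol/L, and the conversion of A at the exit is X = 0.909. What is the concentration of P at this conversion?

0.577 mol/L

C_A = C_{A0}(1−X) = 0.1720 mol/L.
Both paths are first order in A, so the instantaneous fraction to P is constant: dC_P/d(−C_A) = k₁/(k₁+k₂) = 0.3360.
C_P = 0.3360·(C_{A0}−C_A) = 0.3360×1.718 = 0.577 mol/L.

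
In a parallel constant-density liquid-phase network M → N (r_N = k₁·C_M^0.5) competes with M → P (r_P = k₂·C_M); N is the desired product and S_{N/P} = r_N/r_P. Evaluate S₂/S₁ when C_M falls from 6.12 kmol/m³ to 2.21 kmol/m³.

S_{N/P} = (k₁/k₂)·C_M^-0.5, so S₂/S₁ = (C_{M,2}/C_{M,1})^-0.5.
= (2.21/6.12)^(-0.5) = (0.3611)^(-0.5) = 1.66.

1.66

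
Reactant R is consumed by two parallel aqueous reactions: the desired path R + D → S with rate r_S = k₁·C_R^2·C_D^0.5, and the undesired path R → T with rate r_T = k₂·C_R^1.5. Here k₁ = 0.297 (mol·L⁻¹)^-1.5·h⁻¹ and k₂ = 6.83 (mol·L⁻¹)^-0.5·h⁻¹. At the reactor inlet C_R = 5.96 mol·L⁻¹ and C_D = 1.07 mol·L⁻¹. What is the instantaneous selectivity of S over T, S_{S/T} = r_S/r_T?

S_{S/T} = r_S/r_T = (k₁·C_R^2·C_D^0.5)/(k₂·C_R^1.5) = (k₁/k₂)·C_R^0.5·C_D^0.5.
= (0.297×5.960^2×1.070^0.5) / (6.83×5.960^1.5) = 10.91/99.38 = 0.110.

0.110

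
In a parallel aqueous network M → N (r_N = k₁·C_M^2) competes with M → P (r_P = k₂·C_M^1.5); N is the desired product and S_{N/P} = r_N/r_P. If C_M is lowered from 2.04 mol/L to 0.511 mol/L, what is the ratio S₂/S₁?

S_{N/P} = (k₁/k₂)·C_M^0.5, so S₂/S₁ = (C_{M,2}/C_{M,1})^0.5.
= (0.511/2.04)^0.5 = (0.2505)^0.5 = 0.500.
Selectivity toward N falls as C_M falls — high-concentration operation is favoured.

0.500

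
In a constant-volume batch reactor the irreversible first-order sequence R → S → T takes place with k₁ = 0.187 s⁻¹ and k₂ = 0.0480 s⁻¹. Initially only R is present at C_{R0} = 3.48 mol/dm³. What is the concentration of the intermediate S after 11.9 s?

2.14 mol/dm³

The intermediate concentration in a first-order A→B→C sequence is C_S = k₁C_{R0}(e^(−k₁t) − e^(−k₂t))/(k₂−k₁).
e^(−k₁t) = e^(−0.187×11.9) = e^(−2.225) = 0.1080; e^(−k₂t) = e^(−0.5712) = 0.5648.
C_S = 0.187×3.48/(0.0480−0.187) × (0.1080−0.5648) = (-4.682)×(-0.4568) = 2.139 mol/dm³.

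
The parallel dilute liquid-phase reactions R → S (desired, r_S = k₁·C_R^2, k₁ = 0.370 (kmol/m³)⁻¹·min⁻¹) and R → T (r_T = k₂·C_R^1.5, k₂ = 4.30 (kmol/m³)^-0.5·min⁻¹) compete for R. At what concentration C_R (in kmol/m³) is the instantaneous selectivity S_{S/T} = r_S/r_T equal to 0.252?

8.58 kmol/m³

S_{S/T} = (k₁/k₂)·C_R^0.5 ⇒ C_R = (S·k₂/k₁)^(2).
= (0.252×4.30/0.370)^(2) = (2.929)^(2) = 8.58 kmol/m³.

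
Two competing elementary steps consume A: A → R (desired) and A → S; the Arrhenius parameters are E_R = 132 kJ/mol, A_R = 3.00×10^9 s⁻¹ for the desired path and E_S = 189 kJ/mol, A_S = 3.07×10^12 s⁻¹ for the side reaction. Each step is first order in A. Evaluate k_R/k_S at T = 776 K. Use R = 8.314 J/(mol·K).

6.71

Since both paths have the same order in A, the concentration cancels and S_{R/S} = k_R/k_S = (A_R/A_S)·exp[(E_S−E_R)/(RT)].
(E_S−E_R)/(RT) = (189−132)×10³/(8.314×776) = 57000/6452 = 8.835.
k_R/k_S = (3.00×10^9/3.07×10^12)·exp(8.835) = 9.772×10^-4 × 6870 = 6.71.
Since E_R < E_S, lowering the temperature improves selectivity toward R.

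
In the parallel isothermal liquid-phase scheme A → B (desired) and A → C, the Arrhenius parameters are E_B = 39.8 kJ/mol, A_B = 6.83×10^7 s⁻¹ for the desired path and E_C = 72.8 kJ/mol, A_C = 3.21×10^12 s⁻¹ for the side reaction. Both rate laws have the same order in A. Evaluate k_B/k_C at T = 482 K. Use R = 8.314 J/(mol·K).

With equal orders, S_{B/C} = k_B/k_C = (A_B/A_C)·exp[(E_C−E_B)/(RT)].
(E_C−E_B)/(RT) = (72.8−39.8)×10³/(8.314×482) = 33000/4007 = 8.235.
k_B/k_C = (6.83×10^7/3.21×10^12)·exp(8.235) = 2.128×10^-5 × 3770 = 0.0802.

0.0802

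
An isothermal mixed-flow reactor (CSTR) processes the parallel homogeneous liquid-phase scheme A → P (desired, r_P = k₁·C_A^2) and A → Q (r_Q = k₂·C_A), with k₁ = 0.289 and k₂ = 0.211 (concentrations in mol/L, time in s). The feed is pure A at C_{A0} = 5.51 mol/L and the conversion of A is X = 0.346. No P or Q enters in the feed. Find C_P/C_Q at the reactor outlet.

Exit C_A = C_{A0}(1−X) = 5.51×0.654 = 3.604 mol/L.
In a CSTR the entire volume is at exit conditions, so r_P = 0.289×3.604^2 = 3.753 and r_Q = 0.211×3.604 = 0.7603.
Overall selectivity = C_P/C_Q = r_Pτ/(r_Qτ) = r_P/r_Q = 4.94.

4.94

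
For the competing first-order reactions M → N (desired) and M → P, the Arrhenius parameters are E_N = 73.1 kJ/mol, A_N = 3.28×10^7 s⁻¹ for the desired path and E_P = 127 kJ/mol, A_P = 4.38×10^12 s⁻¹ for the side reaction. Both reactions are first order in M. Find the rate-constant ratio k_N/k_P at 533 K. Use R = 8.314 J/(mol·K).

1.44

With equal orders, S_{N/P} = k_N/k_P = (A_N/A_P)·exp[(E_P−E_N)/(RT)].
(E_P−E_N)/(RT) = (127−73.1)×10³/(8.314×533) = 53900/4431 = 12.16.
k_N/k_P = (3.28×10^7/4.38×10^12)·exp(12.16) = 7.489×10^-6 × 1.916×10^5 = 1.44.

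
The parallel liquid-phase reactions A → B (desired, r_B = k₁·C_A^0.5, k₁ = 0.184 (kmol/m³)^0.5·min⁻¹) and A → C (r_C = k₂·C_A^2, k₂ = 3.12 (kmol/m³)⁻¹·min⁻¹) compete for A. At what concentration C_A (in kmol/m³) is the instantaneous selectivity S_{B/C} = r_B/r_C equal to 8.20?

S_{B/C} = (k₁/k₂)·C_A^-1.5 ⇒ C_A = (S·k₂/k₁)^(1/(-1.5)).
= (8.20×3.12/0.184)^(-0.6667) = (139.0)^(-0.6667) = 0.0373 kmol/m³.

0.0373 kmol/m³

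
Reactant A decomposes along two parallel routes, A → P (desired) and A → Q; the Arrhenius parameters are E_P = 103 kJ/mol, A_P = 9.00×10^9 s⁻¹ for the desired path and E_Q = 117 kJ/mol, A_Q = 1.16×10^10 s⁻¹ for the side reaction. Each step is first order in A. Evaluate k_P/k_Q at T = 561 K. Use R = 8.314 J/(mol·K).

15.6

With equal orders, S_{P/Q} = k_P/k_Q = (A_P/A_Q)·exp[(E_Q−E_P)/(RT)].
(E_Q−E_P)/(RT) = (117−103)×10³/(8.314×561) = 14000/4664 = 3.002.
k_P/k_Q = (9.00×10^9/1.16×10^10)·exp(3.002) = 0.7759 × 20.12 = 15.6.
Since E_P < E_Q, lowering the temperature improves selectivity toward P.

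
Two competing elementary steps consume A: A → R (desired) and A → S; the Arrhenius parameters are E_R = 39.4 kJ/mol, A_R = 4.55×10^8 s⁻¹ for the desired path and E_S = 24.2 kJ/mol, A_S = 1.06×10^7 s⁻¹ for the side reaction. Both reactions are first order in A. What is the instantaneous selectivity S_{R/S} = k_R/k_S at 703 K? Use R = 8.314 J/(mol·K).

k_R/k_S = (A_R/A_S)·exp[−(E_R−E_S)/(RT)] = (A_R/A_S)·exp[(E_S−E_R)/(RT)].
(E_S−E_R)/(RT) = (24.2−39.4)×10³/(8.314×703) = -15200/5845 = -2.601.
k_R/k_S = (4.55×10^8/1.06×10^7)·exp(-2.601) = 42.92 × 0.07423 = 3.19.

3.19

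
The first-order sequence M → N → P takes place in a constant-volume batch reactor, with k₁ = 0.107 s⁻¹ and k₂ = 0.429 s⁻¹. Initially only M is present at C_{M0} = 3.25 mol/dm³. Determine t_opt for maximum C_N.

4.31 s

Setting dC_N/dt = 0 gives t_opt = ln(k₂/k₁)/(k₂−k₁).
= ln(0.429/0.107)/(0.429−0.107) = ln(4.009)/0.3220 = 1.389/0.3220 = 4.31 s.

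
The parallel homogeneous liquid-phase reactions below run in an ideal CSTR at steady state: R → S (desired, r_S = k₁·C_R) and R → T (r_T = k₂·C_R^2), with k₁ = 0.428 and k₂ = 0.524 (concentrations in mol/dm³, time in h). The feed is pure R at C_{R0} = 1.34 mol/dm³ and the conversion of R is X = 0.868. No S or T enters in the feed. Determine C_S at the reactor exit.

0.956 mol/dm³

Exit C_R = C_{R0}(1−X) = 1.34×0.132 = 0.1769 mol/dm³.
In a CSTR the entire volume is at exit conditions, so r_S = 0.428×0.1769 = 0.07570 and r_T = 0.524×0.1769^2 = 0.01639.
Fraction of consumed R going to S: r_S/(r_S+r_T) = 0.8220.
C_S = 0.8220·C_{R0}·X = 0.8220×1.34×0.868 = 0.956 mol/dm³.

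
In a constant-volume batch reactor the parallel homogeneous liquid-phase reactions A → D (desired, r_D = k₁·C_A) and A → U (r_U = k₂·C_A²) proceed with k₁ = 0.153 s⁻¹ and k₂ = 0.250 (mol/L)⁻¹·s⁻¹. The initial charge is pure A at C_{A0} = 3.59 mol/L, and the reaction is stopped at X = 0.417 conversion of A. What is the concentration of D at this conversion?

C_A = C_{A0}(1−X) = 2.093 mol/L.
Along a PFR/batch, dC_D/dC_A = −r_D/(r_D+r_U) = −k₁/(k₁+k₂·C_A).
Integrating from C_{A0} to C_A: C_D = (0.153/0.250)·ln[(0.153+0.250·3.59)/(0.153+0.250·2.09)] = 0.6120·ln(1.050/0.6762) = 0.2696 mol/L.

0.270 mol/L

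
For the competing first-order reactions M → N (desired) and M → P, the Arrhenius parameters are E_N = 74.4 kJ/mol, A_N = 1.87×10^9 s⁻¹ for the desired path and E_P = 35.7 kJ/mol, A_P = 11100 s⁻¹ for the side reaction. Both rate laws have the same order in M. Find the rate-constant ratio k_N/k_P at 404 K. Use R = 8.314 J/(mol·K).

With equal orders, S_{N/P} = k_N/k_P = (A_N/A_P)·exp[(E_P−E_N)/(RT)].
(E_P−E_N)/(RT) = (35.7−74.4)×10³/(8.314×404) = -38700/3359 = -11.52.
k_N/k_P = (1.87×10^9/11100)·exp(-11.52) = 1.685×10^5 × 9.912×10^-6 = 1.67.
Since E_N > E_P, raising the temperature improves selectivity toward N.

1.67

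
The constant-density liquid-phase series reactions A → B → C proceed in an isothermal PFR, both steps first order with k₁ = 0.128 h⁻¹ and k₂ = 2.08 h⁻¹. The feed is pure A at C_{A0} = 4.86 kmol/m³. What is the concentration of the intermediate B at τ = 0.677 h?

0.214 kmol/m³

For first-order series with pure A initially, C_B(τ) = k₁C_{A0}/(k₂−k₁)·(e^(−k₁τ) − e^(−k₂τ)).
e^(−k₁τ) = e^(−0.128×0.677) = e^(−0.08666) = 0.9170; e^(−k₂τ) = e^(−1.408) = 0.2446.
C_B = 0.128×4.86/(2.08−0.128) × (0.9170−0.2446) = 0.3187×0.6724 = 0.2143 kmol/m³.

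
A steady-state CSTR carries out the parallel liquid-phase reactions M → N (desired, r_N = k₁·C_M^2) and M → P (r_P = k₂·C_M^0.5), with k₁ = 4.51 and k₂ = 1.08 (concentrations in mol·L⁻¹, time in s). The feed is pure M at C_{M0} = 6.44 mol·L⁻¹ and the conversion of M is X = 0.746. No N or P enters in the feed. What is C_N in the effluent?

Exit C_M = C_{M0}(1−X) = 6.44×0.254 = 1.636 mol·L⁻¹.
Rates in a CSTR are evaluated at the outlet concentration: r_N = 4.51×1.636^2 = 12.07, r_P = 1.08×1.636^0.5 = 1.381.
Fraction of consumed M going to N: r_N/(r_N+r_P) = 0.8973.
C_N = 0.8973·C_{M0}·X = 0.8973×6.44×0.746 = 4.31 mol·L⁻¹.

4.31 mol·L⁻¹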